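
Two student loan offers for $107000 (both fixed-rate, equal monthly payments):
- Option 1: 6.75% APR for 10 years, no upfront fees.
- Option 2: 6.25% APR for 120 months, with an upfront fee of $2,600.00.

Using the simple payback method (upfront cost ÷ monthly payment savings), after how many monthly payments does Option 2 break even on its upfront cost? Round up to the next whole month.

96 months

Option 1: at 6.75% the monthly rate is 0.0056250, so the payment is 107,000 × 0.0056250 / (1 − 1.0056250^−120) = $1,228.62.
Option 2: at 6.25% the monthly rate is 0.0052083, so the payment is 107,000 × 0.0052083 / (1 − 1.0052083^−120) = $1,201.40.
Monthly savings = $1,228.62 − $1,201.40 = $27.22.
Break-even = $2,600.00 / $27.22 = 95.52 → 96 months.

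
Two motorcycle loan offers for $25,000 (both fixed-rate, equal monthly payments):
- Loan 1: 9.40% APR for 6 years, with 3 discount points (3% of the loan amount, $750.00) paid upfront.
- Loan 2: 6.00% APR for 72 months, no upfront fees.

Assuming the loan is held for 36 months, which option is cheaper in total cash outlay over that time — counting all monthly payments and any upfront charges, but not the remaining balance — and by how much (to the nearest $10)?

Loan 1: monthly rate = 9.4%/12 = 0.0078333; payment = 25,000 × 0.0078333 / (1 − (1+0.0078333)^−72) = $455.62.
Loan 2: at 6.00% the monthly rate is 0.0050000, so the payment is 25,000 × 0.0050000 / (1 − 1.0050000^−72) = $414.32.
Over 36 months: Loan 1 costs 36 × $455.62 + $750.00 = $17,152.32; Loan 2 costs 36 × $414.32 = $14,915.52.
Loan 2 is cheaper by $17,152.32 − $14,915.52 = $2,236.80.

Loan 2 by $2,240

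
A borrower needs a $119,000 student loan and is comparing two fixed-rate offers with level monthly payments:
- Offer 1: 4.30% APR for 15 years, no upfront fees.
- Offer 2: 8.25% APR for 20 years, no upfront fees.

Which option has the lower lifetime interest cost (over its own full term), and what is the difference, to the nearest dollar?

Offer 1: monthly rate = 4.3%/12 = 0.0035833; payment = 119,000 × 0.0035833 / (1 − (1+0.0035833)^−180) = $898.23.
Total interest on Offer 1 = 180 × $898.23 − $119,000 = $42,681.40.
Offer 2: at 8.25% the monthly rate is 0.0068750, so the payment is 119,000 × 0.0068750 / (1 − 1.0068750^−240) = $1,013.96.
Total interest on Offer 2 = 240 × $1,013.96 − $119,000 = $124,350.40.
Offer 1 is lower by $81,669.00.

Offer 1 by $81,669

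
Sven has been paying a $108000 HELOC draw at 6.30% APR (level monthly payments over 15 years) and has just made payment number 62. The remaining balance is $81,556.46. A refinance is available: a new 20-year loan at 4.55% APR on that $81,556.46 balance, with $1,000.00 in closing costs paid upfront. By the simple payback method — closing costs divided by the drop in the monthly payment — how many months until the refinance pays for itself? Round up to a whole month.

3 months

Current payment = 108,000 × 6.3%/12 / (1 − (1+0.0052500)^−180) = $928.96.
Refinanced payment = 81,556.46 × 0.0037917 / (1 − (1+0.0037917)^−240) = $518.17.
Monthly savings = $928.96 − $518.17 = $410.79.
Break-even = $1,000.00 / $410.79 = 2.43 → 3 months.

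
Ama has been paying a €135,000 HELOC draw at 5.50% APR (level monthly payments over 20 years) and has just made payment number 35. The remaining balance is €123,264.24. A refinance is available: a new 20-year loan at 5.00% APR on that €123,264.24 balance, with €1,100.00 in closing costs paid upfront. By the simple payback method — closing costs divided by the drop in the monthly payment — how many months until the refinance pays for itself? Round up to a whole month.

Current payment = 135,000 × 5.5%/12 / (1 − (1+0.0045833)^−240) = €928.65.
Refinanced payment = 123,264.24 × 0.0041667 / (1 − (1+0.0041667)^−240) = €813.49.
Monthly savings = €928.65 − €813.49 = €115.16.
Break-even = €1,100.00 / €115.16 = 9.55 → 10 months.

10 months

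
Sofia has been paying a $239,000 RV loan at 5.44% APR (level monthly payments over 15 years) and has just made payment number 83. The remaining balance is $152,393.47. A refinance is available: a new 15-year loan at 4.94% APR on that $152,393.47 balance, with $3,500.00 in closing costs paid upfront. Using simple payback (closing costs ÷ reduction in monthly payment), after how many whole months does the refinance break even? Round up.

5 months

Current payment = 239,000 × 5.44%/12 / (1 − (1+0.0045333)^−180) = $1,945.23.
Refinanced payment = 152,393.47 × 0.0041167 / (1 − (1+0.0041167)^−180) = $1,200.36.
Monthly savings = $1,945.23 − $1,200.36 = $744.87.
Break-even = $3,500.00 / $744.87 = 4.70 → 5 months.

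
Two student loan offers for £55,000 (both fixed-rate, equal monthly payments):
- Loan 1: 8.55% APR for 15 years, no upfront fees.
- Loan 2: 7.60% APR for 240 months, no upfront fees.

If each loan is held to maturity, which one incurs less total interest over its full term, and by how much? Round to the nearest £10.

Loan 1: at 8.55% the monthly rate is 0.0071250, so the payment is 55,000 × 0.0071250 / (1 − 1.0071250^−180) = £543.22.
Total interest on Loan 1 = 180 × £543.22 − £55,000 = £42,779.60.
Loan 2: at 7.60% the monthly rate is 0.0063333, so the payment is 55,000 × 0.0063333 / (1 − 1.0063333^−240) = £446.45.
Total interest on Loan 2 = 240 × £446.45 − £55,000 = £52,148.00.
Loan 1 is lower by £9,368.40.

Loan 1 by £9,370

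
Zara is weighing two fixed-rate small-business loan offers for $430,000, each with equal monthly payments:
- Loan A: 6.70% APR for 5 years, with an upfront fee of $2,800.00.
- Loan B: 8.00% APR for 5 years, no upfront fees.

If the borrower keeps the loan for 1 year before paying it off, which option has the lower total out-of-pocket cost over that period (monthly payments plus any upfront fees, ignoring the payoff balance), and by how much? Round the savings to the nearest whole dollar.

Loan A by $381

Loan A: at 6.70% the monthly rate is 0.0055833, so the payment is 430,000 × 0.0055833 / (1 − 1.0055833^−60) = $8,453.78.
Loan B: at 8.00% the monthly rate is 0.0066667, so the payment is 430,000 × 0.0066667 / (1 − 1.0066667^−60) = $8,718.85.
Over 12 months: Loan A costs 12 × $8,453.78 + $2,800.00 = $104,245.36; Loan B costs 12 × $8,718.85 = $104,626.20.
Loan A is cheaper by $104,626.20 − $104,245.36 = $380.84.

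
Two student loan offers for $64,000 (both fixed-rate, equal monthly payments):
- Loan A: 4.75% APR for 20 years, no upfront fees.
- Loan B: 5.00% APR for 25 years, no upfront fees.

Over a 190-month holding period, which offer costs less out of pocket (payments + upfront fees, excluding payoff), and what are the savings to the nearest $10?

Loan B by $7,490

Loan A: monthly rate = 4.75%/12 = 0.0039583; payment = 64,000 × 0.0039583 / (1 − (1+0.0039583)^−240) = $413.58.
Loan B: at 5.00% the monthly rate is 0.0041667, so the payment is 64,000 × 0.0041667 / (1 − 1.0041667^−300) = $374.14.
Over 190 months: Loan A costs 190 × $413.58 = $78,580.20; Loan B costs 190 × $374.14 = $71,086.60.
Loan B is cheaper by $78,580.20 − $71,086.60 = $7,493.60.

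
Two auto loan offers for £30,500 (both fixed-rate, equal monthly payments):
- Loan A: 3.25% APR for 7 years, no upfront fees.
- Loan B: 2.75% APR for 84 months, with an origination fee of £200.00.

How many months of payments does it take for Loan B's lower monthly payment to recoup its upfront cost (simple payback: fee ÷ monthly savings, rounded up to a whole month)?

Loan A: at 3.25% the monthly rate is 0.0027083, so the payment is 30,500 × 0.0027083 / (1 − 1.0027083^−84) = £406.45.
Loan B: at 2.75% the monthly rate is 0.0022917, so the payment is 30,500 × 0.0022917 / (1 − 1.0022917^−84) = £399.58.
Monthly savings = £406.45 − £399.58 = £6.87.
Break-even = £200.00 / £6.87 = 29.11 → 30 months.

30 months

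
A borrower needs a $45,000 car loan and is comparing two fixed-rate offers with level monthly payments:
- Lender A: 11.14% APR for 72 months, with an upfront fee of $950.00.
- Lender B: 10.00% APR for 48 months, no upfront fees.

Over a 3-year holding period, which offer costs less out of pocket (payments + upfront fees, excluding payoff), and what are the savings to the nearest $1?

Lender A: monthly rate = 11.14%/12 = 0.0092833; payment = 45,000 × 0.0092833 / (1 − (1+0.0092833)^−72) = $859.76.
Lender B: at 10.00% the monthly rate is 0.0083333, so the payment is 45,000 × 0.0083333 / (1 − 1.0083333^−48) = $1,141.32.
Over 36 months: Lender A costs 36 × $859.76 + $950.00 = $31,901.36; Lender B costs 36 × $1,141.32 = $41,087.52.
Lender A is cheaper by $41,087.52 − $31,901.36 = $9,186.16.

Lender A by $9,186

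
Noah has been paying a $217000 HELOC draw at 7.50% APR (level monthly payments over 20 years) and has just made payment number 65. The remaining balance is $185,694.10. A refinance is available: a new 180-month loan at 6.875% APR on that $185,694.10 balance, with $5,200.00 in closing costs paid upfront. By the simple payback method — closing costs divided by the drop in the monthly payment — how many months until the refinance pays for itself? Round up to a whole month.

Current payment = 217,000 × 7.5%/12 / (1 − (1+0.0062500)^−240) = $1,748.14.
Refinanced payment = 185,694.10 × 0.0057292 / (1 − (1+0.0057292)^−180) = $1,656.12.
Monthly savings = $1,748.14 − $1,656.12 = $92.02.
Break-even = $5,200.00 / $92.02 = 56.51 → 57 months.

57 months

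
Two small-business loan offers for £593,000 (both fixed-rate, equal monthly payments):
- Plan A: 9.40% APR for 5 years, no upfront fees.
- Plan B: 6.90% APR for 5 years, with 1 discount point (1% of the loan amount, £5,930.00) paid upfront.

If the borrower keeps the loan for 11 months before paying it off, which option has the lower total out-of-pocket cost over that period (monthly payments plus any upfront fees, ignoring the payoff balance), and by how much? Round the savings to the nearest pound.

Plan A: monthly rate = 9.4%/12 = 0.0078333; payment = 593,000 × 0.0078333 / (1 − (1+0.0078333)^−60) = £12,425.14.
Plan B: monthly rate = 6.9%/12 = 0.0057500; payment = 593,000 × 0.0057500 / (1 − (1+0.0057500)^−60) = £11,714.15.
Over 11 months: Plan A costs 11 × £12,425.14 = £136,676.54; Plan B costs 11 × £11,714.15 + £5,930.00 = £134,785.65.
Plan B is cheaper by £136,676.54 − £134,785.65 = £1,890.89.

Plan B by £1,891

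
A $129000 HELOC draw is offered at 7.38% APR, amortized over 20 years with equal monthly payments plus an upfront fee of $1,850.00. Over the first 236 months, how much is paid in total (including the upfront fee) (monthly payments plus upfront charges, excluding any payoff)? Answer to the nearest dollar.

Monthly rate = 7.38%/12 = 0.0061500; payment = 129,000 × 0.0061500 / (1 − (1+0.0061500)^−240) = $1,029.77.
Total outlay = 236 × $1,029.77 + $1,850.00 = $244,875.72.

$244,876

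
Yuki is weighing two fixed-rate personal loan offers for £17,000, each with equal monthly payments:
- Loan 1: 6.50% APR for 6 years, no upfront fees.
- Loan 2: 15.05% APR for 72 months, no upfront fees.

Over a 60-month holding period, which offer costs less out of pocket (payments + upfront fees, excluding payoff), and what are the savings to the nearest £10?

Loan 1: monthly rate = 6.5%/12 = 0.0054167; payment = 17,000 × 0.0054167 / (1 − (1+0.0054167)^−72) = £285.77.
Loan 2: at 15.05% the monthly rate is 0.0125417, so the payment is 17,000 × 0.0125417 / (1 − 1.0125417^−72) = £359.93.
Over 60 months: Loan 1 costs 60 × £285.77 = £17,146.20; Loan 2 costs 60 × £359.93 = £21,595.80.
Loan 1 is cheaper by £21,595.80 − £17,146.20 = £4,449.60.

Loan 1 by £4,450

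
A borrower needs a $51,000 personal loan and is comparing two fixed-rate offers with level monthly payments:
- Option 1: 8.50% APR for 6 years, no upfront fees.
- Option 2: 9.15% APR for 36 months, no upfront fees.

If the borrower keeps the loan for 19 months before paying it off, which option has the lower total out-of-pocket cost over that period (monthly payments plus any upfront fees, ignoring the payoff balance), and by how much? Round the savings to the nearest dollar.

Option 1: monthly rate = 8.5%/12 = 0.0070833; payment = 51,000 × 0.0070833 / (1 − (1+0.0070833)^−72) = $906.70.
Option 2: monthly rate = 9.15%/12 = 0.0076250; payment = 51,000 × 0.0076250 / (1 − (1+0.0076250)^−36) = $1,625.35.
Over 19 months: Option 1 costs 19 × $906.70 = $17,227.30; Option 2 costs 19 × $1,625.35 = $30,881.65.
Option 1 is cheaper by $30,881.65 − $17,227.30 = $13,654.35.

Option 1 by $13,654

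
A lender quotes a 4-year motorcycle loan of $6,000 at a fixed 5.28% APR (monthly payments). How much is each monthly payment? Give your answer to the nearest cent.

Monthly rate = 5.28%/12 = 0.0044000; payment = 6,000 × 0.0044000 / (1 − (1+0.0044000)^−48) = $138.94.

$138.94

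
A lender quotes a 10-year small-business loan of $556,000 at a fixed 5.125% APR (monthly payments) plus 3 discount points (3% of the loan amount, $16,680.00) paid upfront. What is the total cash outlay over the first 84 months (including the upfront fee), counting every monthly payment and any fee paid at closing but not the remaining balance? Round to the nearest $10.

$514,910

At 5.125% the monthly rate is 0.0042708, so the payment is 556,000 × 0.0042708 / (1 − 1.0042708^−120) = $5,931.27.
Total outlay = 84 × $5,931.27 + $16,680.00 = $514,906.68.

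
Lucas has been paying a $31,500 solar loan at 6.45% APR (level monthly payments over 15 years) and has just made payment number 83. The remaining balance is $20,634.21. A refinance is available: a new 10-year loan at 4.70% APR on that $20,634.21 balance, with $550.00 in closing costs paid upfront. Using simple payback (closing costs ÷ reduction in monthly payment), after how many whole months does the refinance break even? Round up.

10 months

Current payment = 31,500 × 6.45%/12 / (1 − (1+0.0053750)^−180) = $273.53.
Refinanced payment = 20,634.21 × 0.0039167 / (1 − (1+0.0039167)^−120) = $215.84.
Monthly savings = $273.53 − $215.84 = $57.69.
Break-even = $550.00 / $57.69 = 9.53 → 10 months.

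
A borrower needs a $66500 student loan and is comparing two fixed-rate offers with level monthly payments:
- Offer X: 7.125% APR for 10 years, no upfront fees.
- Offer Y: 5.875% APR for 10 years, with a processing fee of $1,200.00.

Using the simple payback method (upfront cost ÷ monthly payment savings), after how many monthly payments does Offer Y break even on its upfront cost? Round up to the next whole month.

Offer X: monthly rate = 7.125%/12 = 0.0059375; payment = 66,500 × 0.0059375 / (1 − (1+0.0059375)^−120) = $776.41.
Offer Y: monthly rate = 5.875%/12 = 0.0048958; payment = 66,500 × 0.0048958 / (1 − (1+0.0048958)^−120) = $734.12.
Monthly savings = $776.41 − $734.12 = $42.29.
Break-even = $1,200.00 / $42.29 = 28.38 → 29 months.

29 months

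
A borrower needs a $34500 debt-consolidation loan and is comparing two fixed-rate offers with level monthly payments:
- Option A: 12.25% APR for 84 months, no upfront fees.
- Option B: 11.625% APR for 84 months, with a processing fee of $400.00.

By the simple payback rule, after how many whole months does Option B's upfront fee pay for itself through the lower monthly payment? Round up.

35 months

Option A: at 12.25% the monthly rate is 0.0102083, so the payment is 34,500 × 0.0102083 / (1 − 1.0102083^−84) = $613.64.
Option B: at 11.625% the monthly rate is 0.0096875, so the payment is 34,500 × 0.0096875 / (1 − 1.0096875^−84) = $602.12.
Monthly savings = $613.64 − $602.12 = $11.52.
Break-even = $400.00 / $11.52 = 34.72 → 35 months.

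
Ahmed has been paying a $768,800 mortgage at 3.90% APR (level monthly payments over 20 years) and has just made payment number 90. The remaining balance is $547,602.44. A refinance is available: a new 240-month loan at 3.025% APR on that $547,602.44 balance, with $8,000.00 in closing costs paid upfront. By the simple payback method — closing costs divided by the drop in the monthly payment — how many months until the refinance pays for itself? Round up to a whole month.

Current payment = 768,800 × 3.9%/12 / (1 − (1+0.0032500)^−240) = $4,618.37.
Refinanced payment = 547,602.44 × 0.0025208 / (1 − (1+0.0025208)^−240) = $3,043.85.
Monthly savings = $4,618.37 − $3,043.85 = $1,574.52.
Break-even = $8,000.00 / $1,574.52 = 5.08 → 6 months.

6 months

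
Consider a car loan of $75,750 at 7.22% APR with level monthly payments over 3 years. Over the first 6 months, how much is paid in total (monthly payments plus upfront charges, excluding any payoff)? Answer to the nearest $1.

$14,079

Monthly rate = 7.22%/12 = 0.0060167; payment = 75,750 × 0.0060167 / (1 − (1+0.0060167)^−36) = $2,346.57.
Total outlay = 6 × $2,346.57 = $14,079.42.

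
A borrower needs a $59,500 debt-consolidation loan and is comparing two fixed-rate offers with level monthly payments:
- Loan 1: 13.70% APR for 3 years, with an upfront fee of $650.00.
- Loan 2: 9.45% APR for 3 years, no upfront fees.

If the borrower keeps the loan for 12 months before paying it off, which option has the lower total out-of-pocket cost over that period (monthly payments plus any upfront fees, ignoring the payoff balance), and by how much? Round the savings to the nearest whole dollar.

Loan 2 by $2,094

Loan 1: monthly rate = 13.7%/12 = 0.0114167; payment = 59,500 × 0.0114167 / (1 − (1+0.0114167)^−36) = $2,024.91.
Loan 2: at 9.45% the monthly rate is 0.0078750, so the payment is 59,500 × 0.0078750 / (1 − 1.0078750^−36) = $1,904.57.
Over 12 months: Loan 1 costs 12 × $2,024.91 + $650.00 = $24,948.92; Loan 2 costs 12 × $1,904.57 = $22,854.84.
Loan 2 is cheaper by $24,948.92 − $22,854.84 = $2,094.08.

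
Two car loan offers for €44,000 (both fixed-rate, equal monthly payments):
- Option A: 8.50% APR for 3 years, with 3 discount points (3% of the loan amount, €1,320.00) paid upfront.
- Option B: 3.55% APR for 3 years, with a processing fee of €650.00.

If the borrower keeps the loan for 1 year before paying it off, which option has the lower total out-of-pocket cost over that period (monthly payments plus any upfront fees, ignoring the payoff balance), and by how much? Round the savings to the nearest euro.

Option A: at 8.50% the monthly rate is 0.0070833, so the payment is 44,000 × 0.0070833 / (1 − 1.0070833^−36) = €1,388.97.
Option B: monthly rate = 3.55%/12 = 0.0029583; payment = 44,000 × 0.0029583 / (1 − (1+0.0029583)^−36) = €1,290.27.
Over 12 months: Option A costs 12 × €1,388.97 + €1,320.00 = €17,987.64; Option B costs 12 × €1,290.27 + €650.00 = €16,133.24.
Option B is cheaper by €17,987.64 − €16,133.24 = €1,854.40.

Option B by €1,854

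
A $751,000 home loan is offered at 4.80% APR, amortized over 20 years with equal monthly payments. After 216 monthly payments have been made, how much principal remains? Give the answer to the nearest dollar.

With monthly rate i = 4.8%/12 = 0.0040000, the balance after k of n payments is P · [(1+i)^n − (1+i)^k] / [(1+i)^n − 1].
(1+0.0040000)^240 = 2.60670013 and (1+0.0040000)^216 = 2.36854678, so the balance is 751,000 × (2.60670013 − 2.36854678) / (2.60670013 − 1) = $111,317.08.

$111,317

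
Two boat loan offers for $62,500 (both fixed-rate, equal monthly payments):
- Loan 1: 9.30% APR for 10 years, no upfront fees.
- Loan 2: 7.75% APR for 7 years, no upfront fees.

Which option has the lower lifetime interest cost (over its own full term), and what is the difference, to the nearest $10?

Loan 1: monthly rate = 9.3%/12 = 0.0077500; payment = 62,500 × 0.0077500 / (1 − (1+0.0077500)^−120) = $801.91.
Total interest on Loan 1 = 120 × $801.91 − $62,500 = $33,729.20.
Loan 2: at 7.75% the monthly rate is 0.0064583, so the payment is 62,500 × 0.0064583 / (1 − 1.0064583^−84) = $966.37.
Total interest on Loan 2 = 84 × $966.37 − $62,500 = $18,675.08.
Loan 2 is lower by $15,054.12.

Loan 2 by $15,050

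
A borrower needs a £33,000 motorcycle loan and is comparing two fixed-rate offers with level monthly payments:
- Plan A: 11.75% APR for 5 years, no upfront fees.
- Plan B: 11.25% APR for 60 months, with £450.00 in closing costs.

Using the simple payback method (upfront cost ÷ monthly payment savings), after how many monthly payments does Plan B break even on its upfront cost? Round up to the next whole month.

55 months

Plan A: at 11.75% the monthly rate is 0.0097917, so the payment is 33,000 × 0.0097917 / (1 − 1.0097917^−60) = £729.90.
Plan B: monthly rate = 11.25%/12 = 0.0093750; payment = 33,000 × 0.0093750 / (1 − (1+0.0093750)^−60) = £721.62.
Monthly savings = £729.90 − £721.62 = £8.28.
Break-even = £450.00 / £8.28 = 54.35 → 55 months.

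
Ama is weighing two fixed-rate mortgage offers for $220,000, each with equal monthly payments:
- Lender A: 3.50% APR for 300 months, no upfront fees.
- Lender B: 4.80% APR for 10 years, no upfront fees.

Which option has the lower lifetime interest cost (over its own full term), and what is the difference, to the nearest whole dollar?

Lender A: monthly rate = 3.5%/12 = 0.0029167; payment = 220,000 × 0.0029167 / (1 − (1+0.0029167)^−300) = $1,101.37.
Total interest on Lender A = 300 × $1,101.37 − $220,000 = $110,411.00.
Lender B: at 4.80% the monthly rate is 0.0040000, so the payment is 220,000 × 0.0040000 / (1 − 1.0040000^−120) = $2,311.99.
Total interest on Lender B = 120 × $2,311.99 − $220,000 = $57,438.80.
Lender B is lower by $52,972.20.

Lender B by $52,972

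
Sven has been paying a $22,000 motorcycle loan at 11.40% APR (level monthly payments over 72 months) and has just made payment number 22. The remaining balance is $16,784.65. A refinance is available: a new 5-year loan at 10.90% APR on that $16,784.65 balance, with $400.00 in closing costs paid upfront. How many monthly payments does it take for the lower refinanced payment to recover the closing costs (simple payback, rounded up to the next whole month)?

Current payment = 22,000 × 11.4%/12 / (1 − (1+0.0095000)^−72) = $423.27.
Refinanced payment = 16,784.65 × 0.0090833 / (1 − (1+0.0090833)^−60) = $364.10.
Monthly savings = $423.27 − $364.10 = $59.17.
Break-even = $400.00 / $59.17 = 6.76 → 7 months.

7 months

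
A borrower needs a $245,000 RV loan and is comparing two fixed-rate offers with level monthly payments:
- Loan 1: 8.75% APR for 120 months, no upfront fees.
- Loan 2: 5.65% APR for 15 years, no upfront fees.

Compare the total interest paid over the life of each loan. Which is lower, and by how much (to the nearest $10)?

Loan 2 by $4,610

Loan 1: monthly rate = 8.75%/12 = 0.0072917; payment = 245,000 × 0.0072917 / (1 − (1+0.0072917)^−120) = $3,070.51.
Total interest on Loan 1 = 120 × $3,070.51 − $245,000 = $123,461.20.
Loan 2: at 5.65% the monthly rate is 0.0047083, so the payment is 245,000 × 0.0047083 / (1 − 1.0047083^−180) = $2,021.41.
Total interest on Loan 2 = 180 × $2,021.41 − $245,000 = $118,853.80.
Loan 2 is lower by $4,607.40.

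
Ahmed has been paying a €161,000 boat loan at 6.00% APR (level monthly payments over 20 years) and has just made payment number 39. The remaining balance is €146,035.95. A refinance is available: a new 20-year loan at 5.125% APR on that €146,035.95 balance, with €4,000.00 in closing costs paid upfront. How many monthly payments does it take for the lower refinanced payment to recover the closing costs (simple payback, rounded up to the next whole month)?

Current payment = 161,000 × 6%/12 / (1 − (1+0.0050000)^−240) = €1,153.45.
Refinanced payment = 146,035.95 × 0.0042708 / (1 − (1+0.0042708)^−240) = €973.89.
Monthly savings = €1,153.45 − €973.89 = €179.56.
Break-even = €4,000.00 / €179.56 = 22.28 → 23 months.

23 months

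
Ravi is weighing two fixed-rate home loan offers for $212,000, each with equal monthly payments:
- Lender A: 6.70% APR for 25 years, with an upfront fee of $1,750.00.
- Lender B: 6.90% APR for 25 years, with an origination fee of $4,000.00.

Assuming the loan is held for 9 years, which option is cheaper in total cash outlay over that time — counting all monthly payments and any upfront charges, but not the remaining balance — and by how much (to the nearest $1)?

Lender A: at 6.70% the monthly rate is 0.0055833, so the payment is 212,000 × 0.0055833 / (1 − 1.0055833^−300) = $1,458.05.
Lender B: monthly rate = 6.9%/12 = 0.0057500; payment = 212,000 × 0.0057500 / (1 − (1+0.0057500)^−300) = $1,484.88.
Over 108 months: Lender A costs 108 × $1,458.05 + $1,750.00 = $159,219.40; Lender B costs 108 × $1,484.88 + $4,000.00 = $164,367.04.
Lender A is cheaper by $164,367.04 − $159,219.40 = $5,147.64.

Lender A by $5,148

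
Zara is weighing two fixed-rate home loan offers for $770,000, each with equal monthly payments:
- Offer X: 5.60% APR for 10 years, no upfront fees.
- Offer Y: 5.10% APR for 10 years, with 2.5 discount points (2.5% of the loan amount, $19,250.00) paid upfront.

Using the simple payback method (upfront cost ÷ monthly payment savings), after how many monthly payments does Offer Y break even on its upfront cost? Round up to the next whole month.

102 months

Offer X: monthly rate = 5.6%/12 = 0.0046667; payment = 770,000 × 0.0046667 / (1 − (1+0.0046667)^−120) = $8,394.73.
Offer Y: monthly rate = 5.1%/12 = 0.0042500; payment = 770,000 × 0.0042500 / (1 − (1+0.0042500)^−120) = $8,204.73.
Monthly savings = $8,394.73 − $8,204.73 = $190.00.
Break-even = $19,250.00 / $190.00 = 101.32 → 102 months.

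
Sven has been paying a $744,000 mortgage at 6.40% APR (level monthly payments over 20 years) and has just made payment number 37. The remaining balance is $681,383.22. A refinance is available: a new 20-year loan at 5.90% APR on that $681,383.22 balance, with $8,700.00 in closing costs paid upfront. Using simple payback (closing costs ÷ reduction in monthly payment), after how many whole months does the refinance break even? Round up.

Current payment = 744,000 × 6.4%/12 / (1 − (1+0.0053333)^−240) = $5,503.35.
Refinanced payment = 681,383.22 × 0.0049167 / (1 − (1+0.0049167)^−240) = $4,842.41.
Monthly savings = $5,503.35 − $4,842.41 = $660.94.
Break-even = $8,700.00 / $660.94 = 13.16 → 14 months.

14 months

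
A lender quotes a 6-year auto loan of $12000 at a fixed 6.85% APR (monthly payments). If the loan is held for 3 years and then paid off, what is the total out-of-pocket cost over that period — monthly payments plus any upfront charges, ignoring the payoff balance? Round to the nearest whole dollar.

$7,334

Monthly rate = 6.85%/12 = 0.0057083; payment = 12,000 × 0.0057083 / (1 − (1+0.0057083)^−72) = $203.72.
Total outlay = 36 × $203.72 = $7,333.92.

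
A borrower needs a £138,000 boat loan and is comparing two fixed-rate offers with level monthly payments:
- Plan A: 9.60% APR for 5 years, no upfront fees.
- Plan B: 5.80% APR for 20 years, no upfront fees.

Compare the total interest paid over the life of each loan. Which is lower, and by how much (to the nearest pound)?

Plan A by £59,176

Plan A: at 9.60% the monthly rate is 0.0080000, so the payment is 138,000 × 0.0080000 / (1 − 1.0080000^−60) = £2,905.01.
Total interest on Plan A = 60 × £2,905.01 − £138,000 = £36,300.60.
Plan B: at 5.80% the monthly rate is 0.0048333, so the payment is 138,000 × 0.0048333 / (1 − 1.0048333^−240) = £972.82.
Total interest on Plan B = 240 × £972.82 − £138,000 = £95,476.80.
Plan A is lower by £59,176.20.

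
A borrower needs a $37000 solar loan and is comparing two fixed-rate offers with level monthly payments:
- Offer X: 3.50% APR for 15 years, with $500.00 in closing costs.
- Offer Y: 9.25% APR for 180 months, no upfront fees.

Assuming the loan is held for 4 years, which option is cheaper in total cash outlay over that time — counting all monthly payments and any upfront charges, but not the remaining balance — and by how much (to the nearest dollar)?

Offer X: at 3.50% the monthly rate is 0.0029167, so the payment is 37,000 × 0.0029167 / (1 − 1.0029167^−180) = $264.51.
Offer Y: monthly rate = 9.25%/12 = 0.0077083; payment = 37,000 × 0.0077083 / (1 − (1+0.0077083)^−180) = $380.80.
Over 48 months: Offer X costs 48 × $264.51 + $500.00 = $13,196.48; Offer Y costs 48 × $380.80 = $18,278.40.
Offer X is cheaper by $18,278.40 − $13,196.48 = $5,081.92.

Offer X by $5,082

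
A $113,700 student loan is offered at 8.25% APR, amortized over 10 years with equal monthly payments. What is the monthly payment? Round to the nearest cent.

At 8.25% the monthly rate is 0.0068750, so the payment is 113,700 × 0.0068750 / (1 − 1.0068750^−120) = $1,394.56.

$1,394.56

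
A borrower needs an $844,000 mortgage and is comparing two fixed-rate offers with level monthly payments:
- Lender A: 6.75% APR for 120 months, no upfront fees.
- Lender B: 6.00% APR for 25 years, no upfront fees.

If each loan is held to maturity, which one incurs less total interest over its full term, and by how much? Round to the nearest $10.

Lender A: monthly rate = 6.75%/12 = 0.0056250; payment = 844,000 × 0.0056250 / (1 − (1+0.0056250)^−120) = $9,691.16.
Total interest on Lender A = 120 × $9,691.16 − $844,000 = $318,939.20.
Lender B: monthly rate = 6%/12 = 0.0050000; payment = 844,000 × 0.0050000 / (1 − (1+0.0050000)^−300) = $5,437.90.
Total interest on Lender B = 300 × $5,437.90 − $844,000 = $787,370.00.
Lender A is lower by $468,430.80.

Lender A by $468,430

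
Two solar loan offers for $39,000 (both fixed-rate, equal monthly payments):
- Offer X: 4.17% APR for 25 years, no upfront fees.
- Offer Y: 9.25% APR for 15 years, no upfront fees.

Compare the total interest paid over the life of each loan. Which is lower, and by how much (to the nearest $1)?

Offer X: at 4.17% the monthly rate is 0.0034750, so the payment is 39,000 × 0.0034750 / (1 − 1.0034750^−300) = $209.53.
Total interest on Offer X = 300 × $209.53 − $39,000 = $23,859.00.
Offer Y: at 9.25% the monthly rate is 0.0077083, so the payment is 39,000 × 0.0077083 / (1 − 1.0077083^−180) = $401.38.
Total interest on Offer Y = 180 × $401.38 − $39,000 = $33,248.40.
Offer X is lower by $9,389.40.

Offer X by $9,389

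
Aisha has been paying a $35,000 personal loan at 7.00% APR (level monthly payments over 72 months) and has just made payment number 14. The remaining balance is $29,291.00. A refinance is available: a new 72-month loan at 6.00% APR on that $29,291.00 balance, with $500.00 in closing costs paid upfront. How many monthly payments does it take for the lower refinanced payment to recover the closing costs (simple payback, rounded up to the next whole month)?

Current payment = 35,000 × 7%/12 / (1 − (1+0.0058333)^−72) = $596.72.
Refinanced payment = 29,291.00 × 0.0050000 / (1 − (1+0.0050000)^−72) = $485.44.
Monthly savings = $596.72 − $485.44 = $111.28.
Break-even = $500.00 / $111.28 = 4.49 → 5 months.

5 months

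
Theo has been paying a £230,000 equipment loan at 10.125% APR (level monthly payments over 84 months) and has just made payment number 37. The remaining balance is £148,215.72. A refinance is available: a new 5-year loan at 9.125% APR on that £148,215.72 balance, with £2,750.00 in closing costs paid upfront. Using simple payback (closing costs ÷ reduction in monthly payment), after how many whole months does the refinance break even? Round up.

Current payment = 230,000 × 10.125%/12 / (1 − (1+0.0084375)^−84) = £3,833.14.
Refinanced payment = 148,215.72 × 0.0076042 / (1 − (1+0.0076042)^−60) = £3,085.71.
Monthly savings = £3,833.14 − £3,085.71 = £747.43.
Break-even = £2,750.00 / £747.43 = 3.68 → 4 months.

4 months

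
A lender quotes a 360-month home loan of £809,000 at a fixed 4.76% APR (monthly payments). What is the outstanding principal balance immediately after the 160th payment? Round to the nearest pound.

£582,577

With monthly rate i = 4.76%/12 = 0.0039667, the balance after k of n payments is P · [(1+i)^n − (1+i)^k] / [(1+i)^n − 1].
(1+0.0039667)^360 = 4.15858664 and (1+0.0039667)^160 = 1.88402648, so the balance is 809,000 × (4.15858664 − 1.88402648) / (4.15858664 − 1) = £582,576.76.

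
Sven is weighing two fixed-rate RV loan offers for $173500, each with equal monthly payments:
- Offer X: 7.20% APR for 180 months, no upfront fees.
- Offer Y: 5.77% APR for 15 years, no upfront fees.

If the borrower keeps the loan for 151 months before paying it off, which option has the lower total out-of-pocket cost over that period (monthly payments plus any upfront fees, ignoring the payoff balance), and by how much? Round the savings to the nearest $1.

Offer X: at 7.20% the monthly rate is 0.0060000, so the payment is 173,500 × 0.0060000 / (1 − 1.0060000^−180) = $1,578.93.
Offer Y: monthly rate = 5.77%/12 = 0.0048083; payment = 173,500 × 0.0048083 / (1 − (1+0.0048083)^−180) = $1,442.62.
Over 151 months: Offer X costs 151 × $1,578.93 = $238,418.43; Offer Y costs 151 × $1,442.62 = $217,835.62.
Offer Y is cheaper by $238,418.43 − $217,835.62 = $20,582.81.

Offer Y by $20,583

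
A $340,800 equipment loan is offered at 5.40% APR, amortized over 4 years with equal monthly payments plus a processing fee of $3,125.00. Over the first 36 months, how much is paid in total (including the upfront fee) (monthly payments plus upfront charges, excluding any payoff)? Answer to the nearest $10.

Monthly rate = 5.4%/12 = 0.0045000; payment = 340,800 × 0.0045000 / (1 − (1+0.0045000)^−48) = $7,910.28.
Total outlay = 36 × $7,910.28 + $3,125.00 = $287,895.08.

$287,900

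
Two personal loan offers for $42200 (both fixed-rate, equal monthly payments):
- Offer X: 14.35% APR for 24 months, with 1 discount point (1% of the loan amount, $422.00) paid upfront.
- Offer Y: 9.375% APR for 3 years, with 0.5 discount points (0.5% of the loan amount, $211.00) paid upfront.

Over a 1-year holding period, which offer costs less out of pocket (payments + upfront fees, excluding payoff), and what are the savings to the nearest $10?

Offer X: monthly rate = 14.35%/12 = 0.0119583; payment = 42,200 × 0.0119583 / (1 − (1+0.0119583)^−24) = $2,033.13.
Offer Y: monthly rate = 9.375%/12 = 0.0078125; payment = 42,200 × 0.0078125 / (1 − (1+0.0078125)^−36) = $1,349.33.
Over 12 months: Offer X costs 12 × $2,033.13 + $422.00 = $24,819.56; Offer Y costs 12 × $1,349.33 + $211.00 = $16,402.96.
Offer Y is cheaper by $24,819.56 − $16,402.96 = $8,416.60.

Offer Y by $8,420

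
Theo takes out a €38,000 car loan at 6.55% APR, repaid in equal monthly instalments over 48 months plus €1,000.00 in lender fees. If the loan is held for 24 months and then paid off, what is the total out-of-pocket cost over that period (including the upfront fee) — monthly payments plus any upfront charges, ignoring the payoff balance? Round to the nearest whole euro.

€22,649

At 6.55% the monthly rate is 0.0054583, so the payment is 38,000 × 0.0054583 / (1 − 1.0054583^−48) = €902.04.
Total outlay = 24 × €902.04 + €1,000.00 = €22,648.96.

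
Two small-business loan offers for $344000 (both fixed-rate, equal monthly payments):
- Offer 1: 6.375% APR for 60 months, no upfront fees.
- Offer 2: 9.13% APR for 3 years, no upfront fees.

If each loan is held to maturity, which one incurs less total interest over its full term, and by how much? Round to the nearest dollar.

Offer 1: at 6.375% the monthly rate is 0.0053125, so the payment is 344,000 × 0.0053125 / (1 − 1.0053125^−60) = $6,710.63.
Total interest on Offer 1 = 60 × $6,710.63 − $344,000 = $58,637.80.
Offer 2: monthly rate = 9.13%/12 = 0.0076083; payment = 344,000 × 0.0076083 / (1 − (1+0.0076083)^−36) = $10,959.93.
Total interest on Offer 2 = 36 × $10,959.93 − $344,000 = $50,557.48.
Offer 2 is lower by $8,080.32.

Offer 2 by $8,080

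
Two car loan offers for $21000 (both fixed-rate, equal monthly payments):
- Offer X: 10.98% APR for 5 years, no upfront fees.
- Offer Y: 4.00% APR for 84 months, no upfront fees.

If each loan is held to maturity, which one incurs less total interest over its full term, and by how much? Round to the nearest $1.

Offer X: at 10.98% the monthly rate is 0.0091500, so the payment is 21,000 × 0.0091500 / (1 − 1.0091500^−60) = $456.38.
Total interest on Offer X = 60 × $456.38 − $21,000 = $6,382.80.
Offer Y: at 4.00% the monthly rate is 0.0033333, so the payment is 21,000 × 0.0033333 / (1 − 1.0033333^−84) = $287.04.
Total interest on Offer Y = 84 × $287.04 − $21,000 = $3,111.36.
Offer Y is lower by $3,271.44.

Offer Y by $3,271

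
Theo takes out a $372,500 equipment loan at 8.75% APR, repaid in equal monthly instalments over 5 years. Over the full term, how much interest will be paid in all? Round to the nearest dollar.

$88,742

Monthly rate = 8.75%/12 = 0.0072917; payment = 372,500 × 0.0072917 / (1 − (1+0.0072917)^−60) = $7,687.37.
Total paid = 60 × $7,687.37 = $461,242.20; interest = $461,242.20 − $372,500 = $88,742.20.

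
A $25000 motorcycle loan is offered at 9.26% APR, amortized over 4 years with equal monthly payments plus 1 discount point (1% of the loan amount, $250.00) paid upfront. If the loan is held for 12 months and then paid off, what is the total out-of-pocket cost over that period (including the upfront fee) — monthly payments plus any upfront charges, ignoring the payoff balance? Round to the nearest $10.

$7,750

At 9.26% the monthly rate is 0.0077167, so the payment is 25,000 × 0.0077167 / (1 − 1.0077167^−48) = $625.22.
Total outlay = 12 × $625.22 + $250.00 = $7,752.64.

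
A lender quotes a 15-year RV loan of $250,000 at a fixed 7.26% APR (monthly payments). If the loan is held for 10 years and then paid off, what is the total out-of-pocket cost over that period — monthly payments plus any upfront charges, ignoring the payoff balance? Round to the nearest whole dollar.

$274,028

At 7.26% the monthly rate is 0.0060500, so the payment is 250,000 × 0.0060500 / (1 − 1.0060500^−180) = $2,283.57.
Total outlay = 120 × $2,283.57 = $274,028.40.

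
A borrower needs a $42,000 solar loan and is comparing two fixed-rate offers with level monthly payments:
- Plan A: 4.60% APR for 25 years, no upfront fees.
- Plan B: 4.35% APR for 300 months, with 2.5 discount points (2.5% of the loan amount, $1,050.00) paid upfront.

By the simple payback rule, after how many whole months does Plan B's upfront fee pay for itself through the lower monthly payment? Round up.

Plan A: at 4.60% the monthly rate is 0.0038333, so the payment is 42,000 × 0.0038333 / (1 − 1.0038333^−300) = $235.84.
Plan B: monthly rate = 4.35%/12 = 0.0036250; payment = 42,000 × 0.0036250 / (1 − (1+0.0036250)^−300) = $229.89.
Monthly savings = $235.84 − $229.89 = $5.95.
Break-even = $1,050.00 / $5.95 = 176.47 → 177 months.

177 months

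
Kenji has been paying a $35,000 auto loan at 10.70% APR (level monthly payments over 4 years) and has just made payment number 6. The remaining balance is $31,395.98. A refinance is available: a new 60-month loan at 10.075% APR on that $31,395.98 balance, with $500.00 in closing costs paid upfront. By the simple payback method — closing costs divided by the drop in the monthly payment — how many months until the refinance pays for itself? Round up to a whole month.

3 months

Current payment = 35,000 × 10.7%/12 / (1 − (1+0.0089167)^−48) = $899.50.
Refinanced payment = 31,395.98 × 0.0083958 / (1 − (1+0.0083958)^−60) = $668.23.
Monthly savings = $899.50 − $668.23 = $231.27.
Break-even = $500.00 / $231.27 = 2.16 → 3 months.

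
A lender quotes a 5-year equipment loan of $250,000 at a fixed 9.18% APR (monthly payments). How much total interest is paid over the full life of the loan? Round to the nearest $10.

$62,690

Monthly rate = 9.18%/12 = 0.0076500; payment = 250,000 × 0.0076500 / (1 − (1+0.0076500)^−60) = $5,211.46.
Total paid = 60 × $5,211.46 = $312,687.60; interest = $312,687.60 − $250,000 = $62,687.60.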